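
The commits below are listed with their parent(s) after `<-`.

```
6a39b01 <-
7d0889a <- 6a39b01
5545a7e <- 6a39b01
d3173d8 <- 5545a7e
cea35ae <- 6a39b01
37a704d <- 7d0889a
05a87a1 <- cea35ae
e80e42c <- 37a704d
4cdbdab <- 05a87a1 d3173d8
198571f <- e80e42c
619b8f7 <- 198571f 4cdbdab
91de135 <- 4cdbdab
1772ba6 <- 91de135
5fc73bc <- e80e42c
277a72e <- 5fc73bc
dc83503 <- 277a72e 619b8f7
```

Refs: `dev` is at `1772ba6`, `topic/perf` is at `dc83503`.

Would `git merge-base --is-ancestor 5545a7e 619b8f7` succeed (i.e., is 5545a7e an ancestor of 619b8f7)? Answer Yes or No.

Ancestors of 619b8f7 (commits reachable by following parents): {05a87a1, 198571f, 37a704d, 4cdbdab, 5545a7e, 619b8f7, 6a39b01, 7d0889a, cea35ae, d3173d8, e80e42c}.
5545a7e is in that set, so it is an ancestor of 619b8f7.

Yes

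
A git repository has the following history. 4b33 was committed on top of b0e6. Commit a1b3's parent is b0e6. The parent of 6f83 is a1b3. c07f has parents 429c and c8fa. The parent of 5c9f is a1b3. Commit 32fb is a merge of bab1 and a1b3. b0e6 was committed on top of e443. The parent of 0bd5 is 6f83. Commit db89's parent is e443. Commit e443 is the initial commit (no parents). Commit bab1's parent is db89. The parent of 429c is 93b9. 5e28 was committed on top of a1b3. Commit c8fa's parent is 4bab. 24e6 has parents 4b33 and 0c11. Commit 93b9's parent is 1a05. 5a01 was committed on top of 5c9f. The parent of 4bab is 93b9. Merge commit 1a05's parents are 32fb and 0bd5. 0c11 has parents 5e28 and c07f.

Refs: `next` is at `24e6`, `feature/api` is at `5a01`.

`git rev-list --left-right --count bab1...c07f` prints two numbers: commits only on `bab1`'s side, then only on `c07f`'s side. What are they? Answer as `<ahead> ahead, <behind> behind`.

Reachable from bab1: {bab1, db89, e443}.
Reachable from c07f: {0bd5, 1a05, 32fb, 429c, 4bab, 6f83, 93b9, a1b3, b0e6, bab1, c07f, c8fa, db89, e443}.
Only in bab1's history (ahead): {} — 0.
Only in c07f's history (behind): {0bd5, 1a05, 32fb, 429c, 4bab, 6f83, 93b9, a1b3, b0e6, c07f, c8fa} — 11.

0 ahead, 11 behind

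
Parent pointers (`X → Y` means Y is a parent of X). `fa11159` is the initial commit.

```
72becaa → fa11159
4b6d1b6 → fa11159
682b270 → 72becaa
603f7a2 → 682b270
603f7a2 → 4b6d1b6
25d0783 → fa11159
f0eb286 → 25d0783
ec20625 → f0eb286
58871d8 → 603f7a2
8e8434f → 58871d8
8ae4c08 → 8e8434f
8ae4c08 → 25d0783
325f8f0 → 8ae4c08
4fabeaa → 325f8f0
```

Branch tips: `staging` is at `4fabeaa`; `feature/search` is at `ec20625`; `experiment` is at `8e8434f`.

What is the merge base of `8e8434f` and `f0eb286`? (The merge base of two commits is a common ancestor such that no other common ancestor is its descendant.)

fa11159

Ancestors of 8e8434f: {4b6d1b6, 58871d8, 603f7a2, 682b270, 72becaa, 8e8434f, fa11159}.
Ancestors of f0eb286: {25d0783, f0eb286, fa11159}.
Common ancestors: {fa11159}.
The only common ancestor is fa11159, so it is the merge base.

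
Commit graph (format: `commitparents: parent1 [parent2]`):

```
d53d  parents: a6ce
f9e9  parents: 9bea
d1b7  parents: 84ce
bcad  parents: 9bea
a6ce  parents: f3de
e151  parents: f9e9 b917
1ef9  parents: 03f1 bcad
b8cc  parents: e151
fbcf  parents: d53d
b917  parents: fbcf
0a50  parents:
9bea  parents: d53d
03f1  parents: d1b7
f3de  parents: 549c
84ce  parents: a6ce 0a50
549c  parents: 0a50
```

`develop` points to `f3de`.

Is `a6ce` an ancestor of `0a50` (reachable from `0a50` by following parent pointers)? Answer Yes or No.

Ancestors of 0a50: {0a50}.
a6ce is not in that set, so it is not an ancestor of 0a50.

No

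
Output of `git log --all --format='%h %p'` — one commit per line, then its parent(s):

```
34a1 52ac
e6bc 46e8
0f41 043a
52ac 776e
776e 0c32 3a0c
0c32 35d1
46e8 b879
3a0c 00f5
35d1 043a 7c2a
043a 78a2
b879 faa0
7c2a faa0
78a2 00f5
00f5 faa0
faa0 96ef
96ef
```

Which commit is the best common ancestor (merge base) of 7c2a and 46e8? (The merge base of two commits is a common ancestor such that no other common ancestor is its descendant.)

faa0

Ancestors of 7c2a: {7c2a, 96ef, faa0}.
Ancestors of 46e8: {46e8, 96ef, b879, faa0}.
Common ancestors: {96ef, faa0}.
Among these, faa0 is not an ancestor of any other common ancestor — it is the merge base.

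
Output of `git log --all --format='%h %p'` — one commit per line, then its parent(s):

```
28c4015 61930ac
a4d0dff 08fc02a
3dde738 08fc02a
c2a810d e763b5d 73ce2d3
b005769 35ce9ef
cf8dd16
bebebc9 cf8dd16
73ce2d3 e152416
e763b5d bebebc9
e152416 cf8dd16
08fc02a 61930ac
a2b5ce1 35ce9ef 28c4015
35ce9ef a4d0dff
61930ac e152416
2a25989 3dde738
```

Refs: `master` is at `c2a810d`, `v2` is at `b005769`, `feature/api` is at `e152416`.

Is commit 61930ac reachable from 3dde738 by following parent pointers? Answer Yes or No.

Ancestors of 3dde738 (commits reachable by following parents): {08fc02a, 3dde738, 61930ac, cf8dd16, e152416}.
61930ac is in that set, so it is an ancestor of 3dde738.

Yes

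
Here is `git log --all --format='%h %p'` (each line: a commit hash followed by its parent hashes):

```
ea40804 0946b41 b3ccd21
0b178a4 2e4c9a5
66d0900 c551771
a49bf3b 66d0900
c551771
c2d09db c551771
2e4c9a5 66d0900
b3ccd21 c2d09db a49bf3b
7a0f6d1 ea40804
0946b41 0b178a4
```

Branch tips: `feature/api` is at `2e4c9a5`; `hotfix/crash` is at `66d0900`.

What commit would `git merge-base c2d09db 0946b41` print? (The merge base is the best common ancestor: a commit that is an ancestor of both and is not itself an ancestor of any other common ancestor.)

c551771

Ancestors of c2d09db: {c2d09db, c551771}.
Ancestors of 0946b41: {0946b41, 0b178a4, 2e4c9a5, 66d0900, c551771}.
Common ancestors: {c551771}.
The only common ancestor is c551771, so it is the merge base.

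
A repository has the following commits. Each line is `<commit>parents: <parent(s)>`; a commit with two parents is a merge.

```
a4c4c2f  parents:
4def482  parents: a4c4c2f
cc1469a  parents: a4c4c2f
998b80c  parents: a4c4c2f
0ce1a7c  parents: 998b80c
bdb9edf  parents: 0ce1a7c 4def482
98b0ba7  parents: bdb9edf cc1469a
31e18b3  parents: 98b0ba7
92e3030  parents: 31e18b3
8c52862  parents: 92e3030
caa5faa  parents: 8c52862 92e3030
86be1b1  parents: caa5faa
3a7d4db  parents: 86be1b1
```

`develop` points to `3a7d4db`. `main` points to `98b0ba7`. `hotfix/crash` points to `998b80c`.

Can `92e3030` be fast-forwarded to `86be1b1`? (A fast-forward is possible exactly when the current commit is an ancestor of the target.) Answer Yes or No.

Yes

A fast-forward from 92e3030 to 86be1b1 is possible iff 92e3030 is an ancestor of 86be1b1.
Ancestors of 86be1b1: {0ce1a7c, 31e18b3, 4def482, 86be1b1, 8c52862, 92e3030, 98b0ba7, 998b80c, a4c4c2f, bdb9edf, caa5faa, cc1469a}.
92e3030 is among them, so fast-forward is possible.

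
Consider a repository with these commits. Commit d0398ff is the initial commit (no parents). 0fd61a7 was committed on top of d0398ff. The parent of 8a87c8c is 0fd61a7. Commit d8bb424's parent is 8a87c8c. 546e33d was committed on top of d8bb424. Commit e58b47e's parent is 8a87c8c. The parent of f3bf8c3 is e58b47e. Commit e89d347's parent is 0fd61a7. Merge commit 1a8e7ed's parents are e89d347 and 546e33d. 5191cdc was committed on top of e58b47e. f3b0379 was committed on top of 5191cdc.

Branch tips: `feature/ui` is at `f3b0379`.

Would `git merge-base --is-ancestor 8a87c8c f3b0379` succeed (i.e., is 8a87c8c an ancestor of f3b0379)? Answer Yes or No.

Yes

Ancestors of f3b0379 (commits reachable by following parents): {0fd61a7, 5191cdc, 8a87c8c, d0398ff, e58b47e, f3b0379}.
8a87c8c is in that set, so it is an ancestor of f3b0379.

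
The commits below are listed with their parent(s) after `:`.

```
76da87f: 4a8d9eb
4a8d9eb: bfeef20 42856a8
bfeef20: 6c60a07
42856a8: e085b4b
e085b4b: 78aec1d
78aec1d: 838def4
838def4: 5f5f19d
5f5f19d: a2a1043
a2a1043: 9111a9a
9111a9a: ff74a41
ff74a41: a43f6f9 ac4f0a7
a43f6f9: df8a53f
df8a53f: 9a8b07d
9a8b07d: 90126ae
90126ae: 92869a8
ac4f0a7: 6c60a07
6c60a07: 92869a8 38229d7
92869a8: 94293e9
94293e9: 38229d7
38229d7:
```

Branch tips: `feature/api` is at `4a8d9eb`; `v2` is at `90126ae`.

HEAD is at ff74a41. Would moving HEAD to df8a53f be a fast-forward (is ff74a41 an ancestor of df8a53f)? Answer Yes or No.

A fast-forward from ff74a41 to df8a53f is possible iff ff74a41 is an ancestor of df8a53f.
Ancestors of df8a53f: {38229d7, 90126ae, 92869a8, 94293e9, 9a8b07d, df8a53f}.
ff74a41 is not among them, so fast-forward is not possible.

No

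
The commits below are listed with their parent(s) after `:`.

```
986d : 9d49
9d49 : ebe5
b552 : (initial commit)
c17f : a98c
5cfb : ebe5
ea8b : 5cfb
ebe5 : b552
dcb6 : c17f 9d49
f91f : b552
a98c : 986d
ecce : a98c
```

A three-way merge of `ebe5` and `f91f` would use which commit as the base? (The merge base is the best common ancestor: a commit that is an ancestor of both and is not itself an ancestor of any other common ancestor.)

Ancestors of ebe5: {b552, ebe5}.
Ancestors of f91f: {b552, f91f}.
Common ancestors: {b552}.
The only common ancestor is b552, so it is the merge base.

b552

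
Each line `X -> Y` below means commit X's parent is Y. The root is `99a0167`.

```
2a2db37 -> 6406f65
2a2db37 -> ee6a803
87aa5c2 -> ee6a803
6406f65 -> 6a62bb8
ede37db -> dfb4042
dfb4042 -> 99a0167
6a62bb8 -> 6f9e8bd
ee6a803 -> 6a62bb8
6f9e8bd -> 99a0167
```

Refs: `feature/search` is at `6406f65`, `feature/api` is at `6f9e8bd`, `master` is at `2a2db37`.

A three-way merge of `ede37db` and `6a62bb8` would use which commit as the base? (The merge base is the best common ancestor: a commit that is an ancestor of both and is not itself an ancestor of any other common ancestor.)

Ancestors of ede37db: {99a0167, dfb4042, ede37db}.
Ancestors of 6a62bb8: {6a62bb8, 6f9e8bd, 99a0167}.
Common ancestors: {99a0167}.
The only common ancestor is 99a0167, so it is the merge base.

99a0167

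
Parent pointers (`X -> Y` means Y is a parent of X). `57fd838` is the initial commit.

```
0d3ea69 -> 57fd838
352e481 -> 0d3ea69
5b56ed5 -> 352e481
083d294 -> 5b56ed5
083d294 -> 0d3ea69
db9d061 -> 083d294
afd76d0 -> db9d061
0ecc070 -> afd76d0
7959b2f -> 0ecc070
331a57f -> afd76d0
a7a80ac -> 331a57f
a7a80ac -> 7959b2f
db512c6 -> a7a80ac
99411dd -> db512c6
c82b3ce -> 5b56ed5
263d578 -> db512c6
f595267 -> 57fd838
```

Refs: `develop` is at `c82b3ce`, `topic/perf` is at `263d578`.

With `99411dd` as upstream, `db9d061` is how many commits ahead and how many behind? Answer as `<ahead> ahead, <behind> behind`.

Reachable from db9d061: {083d294, 0d3ea69, 352e481, 57fd838, 5b56ed5, db9d061}.
Reachable from 99411dd: {083d294, 0d3ea69, 0ecc070, 331a57f, 352e481, 57fd838, 5b56ed5, 7959b2f, 99411dd, a7a80ac, afd76d0, db512c6, db9d061}.
Only in db9d061's history (ahead): {} — 0.
Only in 99411dd's history (behind): {0ecc070, 331a57f, 7959b2f, 99411dd, a7a80ac, afd76d0, db512c6} — 7.

0 ahead, 7 behind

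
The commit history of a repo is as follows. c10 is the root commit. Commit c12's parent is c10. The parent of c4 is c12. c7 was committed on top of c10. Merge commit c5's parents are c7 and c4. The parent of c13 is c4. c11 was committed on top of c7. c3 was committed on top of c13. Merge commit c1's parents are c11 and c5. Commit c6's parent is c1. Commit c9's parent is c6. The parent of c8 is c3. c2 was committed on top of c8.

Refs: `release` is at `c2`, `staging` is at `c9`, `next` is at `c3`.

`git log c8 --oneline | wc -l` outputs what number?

6

Walking parent pointers from c8: reachable set = {c10, c12, c13, c3, c4, c8}.
That is 6 commits.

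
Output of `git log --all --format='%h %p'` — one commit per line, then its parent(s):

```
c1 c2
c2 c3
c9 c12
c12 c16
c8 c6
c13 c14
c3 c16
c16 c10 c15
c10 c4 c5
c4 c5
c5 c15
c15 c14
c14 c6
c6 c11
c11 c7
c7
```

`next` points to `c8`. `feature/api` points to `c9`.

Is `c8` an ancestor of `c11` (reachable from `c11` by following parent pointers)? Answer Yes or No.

Ancestors of c11: {c11, c7}.
c8 is not in that set, so it is not an ancestor of c11.

No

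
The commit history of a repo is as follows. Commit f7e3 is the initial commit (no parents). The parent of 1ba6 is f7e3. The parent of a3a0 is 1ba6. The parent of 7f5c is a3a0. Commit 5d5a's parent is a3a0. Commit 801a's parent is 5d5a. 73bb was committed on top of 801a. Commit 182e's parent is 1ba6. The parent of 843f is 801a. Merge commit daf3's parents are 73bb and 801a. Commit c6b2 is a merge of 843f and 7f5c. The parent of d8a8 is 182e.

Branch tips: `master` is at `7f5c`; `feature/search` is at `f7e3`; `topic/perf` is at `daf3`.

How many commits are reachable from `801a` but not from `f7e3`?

4

Reachable from 801a: {1ba6, 5d5a, 801a, a3a0, f7e3}.
Reachable from f7e3: {f7e3}.
In 801a's history but not f7e3's: {1ba6, 5d5a, 801a, a3a0} — 4 commits.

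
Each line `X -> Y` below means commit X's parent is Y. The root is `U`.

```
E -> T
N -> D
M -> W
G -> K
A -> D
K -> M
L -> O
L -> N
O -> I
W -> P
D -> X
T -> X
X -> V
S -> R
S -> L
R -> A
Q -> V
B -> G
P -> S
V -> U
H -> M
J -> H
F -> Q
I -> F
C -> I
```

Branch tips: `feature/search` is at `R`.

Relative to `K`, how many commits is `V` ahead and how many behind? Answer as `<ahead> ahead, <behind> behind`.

0 ahead, 15 behind

Reachable from V: {U, V}.
Reachable from K: {A, D, F, I, K, L, M, N, O, P, Q, R, S, U, V, W, X}.
Only in V's history (ahead): {} — 0.
Only in K's history (behind): {A, D, F, I, K, L, M, N, O, P, Q, R, S, W, X} — 15.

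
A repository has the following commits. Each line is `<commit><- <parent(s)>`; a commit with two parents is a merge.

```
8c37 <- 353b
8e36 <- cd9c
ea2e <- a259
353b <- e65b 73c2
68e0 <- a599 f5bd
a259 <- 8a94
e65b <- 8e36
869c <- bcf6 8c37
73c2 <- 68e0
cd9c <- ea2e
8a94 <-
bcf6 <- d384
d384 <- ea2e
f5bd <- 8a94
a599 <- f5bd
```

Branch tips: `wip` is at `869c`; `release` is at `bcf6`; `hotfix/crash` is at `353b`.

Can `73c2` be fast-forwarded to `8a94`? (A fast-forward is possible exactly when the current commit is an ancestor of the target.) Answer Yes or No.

No

A fast-forward from 73c2 to 8a94 is possible iff 73c2 is an ancestor of 8a94.
Ancestors of 8a94: {8a94}.
73c2 is not among them, so fast-forward is not possible.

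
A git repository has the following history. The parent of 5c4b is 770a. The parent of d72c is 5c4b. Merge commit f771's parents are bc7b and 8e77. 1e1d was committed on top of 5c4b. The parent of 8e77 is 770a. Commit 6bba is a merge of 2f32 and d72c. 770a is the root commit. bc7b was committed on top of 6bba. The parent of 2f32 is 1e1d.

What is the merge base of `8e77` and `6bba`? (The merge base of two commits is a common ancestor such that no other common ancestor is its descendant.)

Ancestors of 8e77: {770a, 8e77}.
Ancestors of 6bba: {1e1d, 2f32, 5c4b, 6bba, 770a, d72c}.
Common ancestors: {770a}.
The only common ancestor is 770a, so it is the merge base.

770a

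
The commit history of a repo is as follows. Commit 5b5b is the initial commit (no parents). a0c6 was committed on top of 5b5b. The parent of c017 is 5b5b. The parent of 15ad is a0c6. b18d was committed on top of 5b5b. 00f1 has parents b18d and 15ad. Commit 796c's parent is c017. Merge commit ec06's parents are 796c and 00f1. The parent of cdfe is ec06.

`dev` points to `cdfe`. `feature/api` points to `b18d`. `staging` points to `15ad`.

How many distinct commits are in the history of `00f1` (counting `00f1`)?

Walking parent pointers from 00f1: reachable set = {00f1, 15ad, 5b5b, a0c6, b18d}.
That is 5 commits.

5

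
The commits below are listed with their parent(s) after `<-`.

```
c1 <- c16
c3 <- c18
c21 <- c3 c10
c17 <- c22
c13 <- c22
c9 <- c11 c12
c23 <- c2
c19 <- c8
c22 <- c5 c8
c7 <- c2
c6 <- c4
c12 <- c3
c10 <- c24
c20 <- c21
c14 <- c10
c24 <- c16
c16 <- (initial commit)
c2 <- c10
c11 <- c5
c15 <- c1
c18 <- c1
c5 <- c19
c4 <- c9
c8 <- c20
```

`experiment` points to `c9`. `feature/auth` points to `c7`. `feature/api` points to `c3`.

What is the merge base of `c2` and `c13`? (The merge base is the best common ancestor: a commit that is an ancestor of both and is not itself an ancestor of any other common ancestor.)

Ancestors of c2: {c10, c16, c2, c24}.
Ancestors of c13: {c1, c10, c13, c16, c18, c19, c20, c21, c22, c24, c3, c5, c8}.
Common ancestors: {c10, c16, c24}.
Among these, c10 is not an ancestor of any other common ancestor — it is the merge base.

c10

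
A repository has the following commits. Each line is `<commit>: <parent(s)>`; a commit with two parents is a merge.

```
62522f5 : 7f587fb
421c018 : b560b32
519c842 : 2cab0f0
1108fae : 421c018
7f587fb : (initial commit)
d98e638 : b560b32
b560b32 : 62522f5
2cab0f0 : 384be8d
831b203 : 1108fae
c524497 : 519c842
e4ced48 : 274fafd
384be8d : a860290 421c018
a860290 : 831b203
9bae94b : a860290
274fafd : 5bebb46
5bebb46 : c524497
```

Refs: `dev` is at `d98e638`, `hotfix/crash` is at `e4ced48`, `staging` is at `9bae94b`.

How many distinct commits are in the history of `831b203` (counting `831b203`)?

Walking parent pointers from 831b203: reachable set = {1108fae, 421c018, 62522f5, 7f587fb, 831b203, b560b32}.
That is 6 commits.

6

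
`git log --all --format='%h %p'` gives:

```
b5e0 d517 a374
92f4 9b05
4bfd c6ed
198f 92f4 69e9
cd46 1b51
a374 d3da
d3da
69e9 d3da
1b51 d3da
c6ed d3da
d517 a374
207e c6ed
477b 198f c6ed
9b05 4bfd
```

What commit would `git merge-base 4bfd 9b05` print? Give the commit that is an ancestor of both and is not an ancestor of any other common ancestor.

4bfd

Ancestors of 4bfd: {4bfd, c6ed, d3da}.
Ancestors of 9b05: {4bfd, 9b05, c6ed, d3da}.
Common ancestors: {4bfd, c6ed, d3da}.
Among these, 4bfd is not an ancestor of any other common ancestor — it is the merge base.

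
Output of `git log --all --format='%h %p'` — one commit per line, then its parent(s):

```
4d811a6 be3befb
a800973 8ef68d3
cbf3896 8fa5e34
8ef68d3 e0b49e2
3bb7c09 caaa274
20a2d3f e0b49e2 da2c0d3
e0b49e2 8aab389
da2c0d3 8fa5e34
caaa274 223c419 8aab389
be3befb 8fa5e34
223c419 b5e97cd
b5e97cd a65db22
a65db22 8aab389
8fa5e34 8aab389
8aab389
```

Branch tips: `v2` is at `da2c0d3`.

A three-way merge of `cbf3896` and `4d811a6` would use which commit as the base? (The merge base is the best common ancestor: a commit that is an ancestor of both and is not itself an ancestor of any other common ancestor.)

Ancestors of cbf3896: {8aab389, 8fa5e34, cbf3896}.
Ancestors of 4d811a6: {4d811a6, 8aab389, 8fa5e34, be3befb}.
Common ancestors: {8aab389, 8fa5e34}.
Among these, 8fa5e34 is not an ancestor of any other common ancestor — it is the merge base.

8fa5e34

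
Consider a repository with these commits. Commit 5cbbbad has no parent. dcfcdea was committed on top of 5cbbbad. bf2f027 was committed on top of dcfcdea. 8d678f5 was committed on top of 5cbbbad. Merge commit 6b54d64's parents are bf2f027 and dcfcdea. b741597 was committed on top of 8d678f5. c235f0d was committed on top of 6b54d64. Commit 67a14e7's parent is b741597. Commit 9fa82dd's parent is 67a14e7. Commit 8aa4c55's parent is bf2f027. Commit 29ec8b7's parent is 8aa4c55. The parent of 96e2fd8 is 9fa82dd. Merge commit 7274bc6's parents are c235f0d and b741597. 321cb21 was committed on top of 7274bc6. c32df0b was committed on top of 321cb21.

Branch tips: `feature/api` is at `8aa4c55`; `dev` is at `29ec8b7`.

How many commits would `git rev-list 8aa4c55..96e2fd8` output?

5

Reachable from 96e2fd8: {5cbbbad, 67a14e7, 8d678f5, 96e2fd8, 9fa82dd, b741597}.
Reachable from 8aa4c55: {5cbbbad, 8aa4c55, bf2f027, dcfcdea}.
In 96e2fd8's history but not 8aa4c55's: {67a14e7, 8d678f5, 96e2fd8, 9fa82dd, b741597} — 5 commits.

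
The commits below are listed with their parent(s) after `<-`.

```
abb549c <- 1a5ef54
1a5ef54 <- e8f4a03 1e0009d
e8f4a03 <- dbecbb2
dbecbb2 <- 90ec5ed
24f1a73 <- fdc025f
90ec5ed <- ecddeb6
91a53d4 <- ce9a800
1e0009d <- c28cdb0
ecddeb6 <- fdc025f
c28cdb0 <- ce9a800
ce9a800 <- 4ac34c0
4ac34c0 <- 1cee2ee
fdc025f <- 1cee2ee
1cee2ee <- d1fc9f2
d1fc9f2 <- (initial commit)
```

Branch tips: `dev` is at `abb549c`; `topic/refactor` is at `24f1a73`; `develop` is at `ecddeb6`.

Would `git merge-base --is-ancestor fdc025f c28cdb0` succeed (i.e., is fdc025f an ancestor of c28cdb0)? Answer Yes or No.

Ancestors of c28cdb0: {1cee2ee, 4ac34c0, c28cdb0, ce9a800, d1fc9f2}.
fdc025f is not in that set, so it is not an ancestor of c28cdb0.

No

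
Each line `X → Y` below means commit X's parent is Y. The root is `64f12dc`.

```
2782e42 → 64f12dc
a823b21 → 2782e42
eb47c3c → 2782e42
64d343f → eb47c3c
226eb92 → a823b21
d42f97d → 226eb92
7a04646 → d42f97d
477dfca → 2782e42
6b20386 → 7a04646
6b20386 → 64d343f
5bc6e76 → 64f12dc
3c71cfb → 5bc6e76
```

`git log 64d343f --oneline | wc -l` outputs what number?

Walking parent pointers from 64d343f: reachable set = {2782e42, 64d343f, 64f12dc, eb47c3c}.
That is 4 commits.

4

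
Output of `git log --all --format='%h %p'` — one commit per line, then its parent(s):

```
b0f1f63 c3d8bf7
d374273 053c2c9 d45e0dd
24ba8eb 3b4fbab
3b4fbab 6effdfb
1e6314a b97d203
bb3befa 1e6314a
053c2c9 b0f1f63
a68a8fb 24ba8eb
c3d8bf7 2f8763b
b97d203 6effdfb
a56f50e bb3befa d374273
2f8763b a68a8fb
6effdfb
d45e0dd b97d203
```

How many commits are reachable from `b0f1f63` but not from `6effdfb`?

Reachable from b0f1f63: {24ba8eb, 2f8763b, 3b4fbab, 6effdfb, a68a8fb, b0f1f63, c3d8bf7}.
Reachable from 6effdfb: {6effdfb}.
In b0f1f63's history but not 6effdfb's: {24ba8eb, 2f8763b, 3b4fbab, a68a8fb, b0f1f63, c3d8bf7} — 6 commits.

6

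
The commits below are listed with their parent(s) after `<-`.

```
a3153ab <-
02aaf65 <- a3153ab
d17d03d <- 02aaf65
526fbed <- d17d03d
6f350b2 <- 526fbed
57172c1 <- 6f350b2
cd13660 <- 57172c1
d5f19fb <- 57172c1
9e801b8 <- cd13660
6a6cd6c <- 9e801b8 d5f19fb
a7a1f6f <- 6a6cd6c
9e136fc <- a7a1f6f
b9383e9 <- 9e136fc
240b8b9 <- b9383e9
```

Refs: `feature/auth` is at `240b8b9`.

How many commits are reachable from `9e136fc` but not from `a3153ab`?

11

Reachable from 9e136fc: {02aaf65, 526fbed, 57172c1, 6a6cd6c, 6f350b2, 9e136fc, 9e801b8, a3153ab, a7a1f6f, cd13660, d17d03d, d5f19fb}.
Reachable from a3153ab: {a3153ab}.
In 9e136fc's history but not a3153ab's: {02aaf65, 526fbed, 57172c1, 6a6cd6c, 6f350b2, 9e136fc, 9e801b8, a7a1f6f, cd13660, d17d03d, d5f19fb} — 11 commits.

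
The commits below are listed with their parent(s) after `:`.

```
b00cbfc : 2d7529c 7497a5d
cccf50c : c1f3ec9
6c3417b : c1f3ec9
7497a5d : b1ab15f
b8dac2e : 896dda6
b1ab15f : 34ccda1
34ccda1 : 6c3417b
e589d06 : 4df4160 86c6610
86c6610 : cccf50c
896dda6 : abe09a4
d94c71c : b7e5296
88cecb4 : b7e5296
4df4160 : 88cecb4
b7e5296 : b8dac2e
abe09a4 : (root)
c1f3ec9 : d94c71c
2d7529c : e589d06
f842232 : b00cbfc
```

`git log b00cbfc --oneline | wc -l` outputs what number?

17

Walking parent pointers from b00cbfc: reachable set = {2d7529c, 34ccda1, 4df4160, 6c3417b, 7497a5d, 86c6610, 88cecb4, 896dda6, abe09a4, b00cbfc, b1ab15f, b7e5296, b8dac2e, c1f3ec9, cccf50c, d94c71c, e589d06}.
That is 17 commits.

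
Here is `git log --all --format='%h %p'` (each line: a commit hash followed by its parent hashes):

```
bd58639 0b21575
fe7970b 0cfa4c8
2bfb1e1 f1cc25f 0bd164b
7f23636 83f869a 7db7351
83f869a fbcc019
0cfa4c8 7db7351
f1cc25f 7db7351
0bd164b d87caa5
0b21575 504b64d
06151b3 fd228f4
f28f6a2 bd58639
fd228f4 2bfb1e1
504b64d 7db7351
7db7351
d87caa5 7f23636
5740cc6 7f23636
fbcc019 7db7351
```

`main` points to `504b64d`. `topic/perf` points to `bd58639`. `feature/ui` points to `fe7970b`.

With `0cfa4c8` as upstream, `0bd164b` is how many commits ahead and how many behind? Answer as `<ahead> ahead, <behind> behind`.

5 ahead, 1 behind

Reachable from 0bd164b: {0bd164b, 7db7351, 7f23636, 83f869a, d87caa5, fbcc019}.
Reachable from 0cfa4c8: {0cfa4c8, 7db7351}.
Only in 0bd164b's history (ahead): {0bd164b, 7f23636, 83f869a, d87caa5, fbcc019} — 5.
Only in 0cfa4c8's history (behind): {0cfa4c8} — 1.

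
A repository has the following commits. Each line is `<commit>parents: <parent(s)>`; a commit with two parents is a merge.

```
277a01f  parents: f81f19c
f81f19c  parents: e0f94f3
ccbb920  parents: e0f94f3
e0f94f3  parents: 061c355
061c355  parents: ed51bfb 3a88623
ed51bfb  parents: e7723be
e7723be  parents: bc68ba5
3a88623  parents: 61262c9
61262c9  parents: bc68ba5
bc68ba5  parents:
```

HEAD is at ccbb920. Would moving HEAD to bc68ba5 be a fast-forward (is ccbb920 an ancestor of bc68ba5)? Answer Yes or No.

No

A fast-forward from ccbb920 to bc68ba5 is possible iff ccbb920 is an ancestor of bc68ba5.
Ancestors of bc68ba5: {bc68ba5}.
ccbb920 is not among them, so fast-forward is not possible.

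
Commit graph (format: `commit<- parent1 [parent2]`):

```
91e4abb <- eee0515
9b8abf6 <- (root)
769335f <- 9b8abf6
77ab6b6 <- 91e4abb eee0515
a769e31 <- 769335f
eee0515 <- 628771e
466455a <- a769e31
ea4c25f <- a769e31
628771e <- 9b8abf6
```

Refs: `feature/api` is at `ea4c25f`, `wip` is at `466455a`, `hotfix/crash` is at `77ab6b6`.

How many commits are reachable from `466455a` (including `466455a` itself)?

Walking parent pointers from 466455a: reachable set = {466455a, 769335f, 9b8abf6, a769e31}.
That is 4 commits.

4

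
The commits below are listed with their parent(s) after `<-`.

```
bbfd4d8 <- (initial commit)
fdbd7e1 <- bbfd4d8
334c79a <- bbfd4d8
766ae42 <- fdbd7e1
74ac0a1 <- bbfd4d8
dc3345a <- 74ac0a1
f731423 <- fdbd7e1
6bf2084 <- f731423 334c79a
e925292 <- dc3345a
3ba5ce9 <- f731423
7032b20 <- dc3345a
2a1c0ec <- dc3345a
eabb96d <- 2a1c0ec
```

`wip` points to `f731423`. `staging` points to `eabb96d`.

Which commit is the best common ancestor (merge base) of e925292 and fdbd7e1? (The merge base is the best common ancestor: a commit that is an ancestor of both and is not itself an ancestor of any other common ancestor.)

Ancestors of e925292: {74ac0a1, bbfd4d8, dc3345a, e925292}.
Ancestors of fdbd7e1: {bbfd4d8, fdbd7e1}.
Common ancestors: {bbfd4d8}.
The only common ancestor is bbfd4d8, so it is the merge base.

bbfd4d8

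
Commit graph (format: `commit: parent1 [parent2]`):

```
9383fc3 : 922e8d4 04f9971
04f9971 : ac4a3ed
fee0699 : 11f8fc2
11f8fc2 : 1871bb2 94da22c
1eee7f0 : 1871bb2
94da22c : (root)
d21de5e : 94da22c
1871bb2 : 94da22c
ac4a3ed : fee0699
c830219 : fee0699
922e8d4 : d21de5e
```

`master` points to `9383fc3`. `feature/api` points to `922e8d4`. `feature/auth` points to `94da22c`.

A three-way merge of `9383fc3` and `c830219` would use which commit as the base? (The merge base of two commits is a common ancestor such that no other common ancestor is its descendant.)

Ancestors of 9383fc3: {04f9971, 11f8fc2, 1871bb2, 922e8d4, 9383fc3, 94da22c, ac4a3ed, d21de5e, fee0699}.
Ancestors of c830219: {11f8fc2, 1871bb2, 94da22c, c830219, fee0699}.
Common ancestors: {11f8fc2, 1871bb2, 94da22c, fee0699}.
Among these, fee0699 is not an ancestor of any other common ancestor — it is the merge base.

fee0699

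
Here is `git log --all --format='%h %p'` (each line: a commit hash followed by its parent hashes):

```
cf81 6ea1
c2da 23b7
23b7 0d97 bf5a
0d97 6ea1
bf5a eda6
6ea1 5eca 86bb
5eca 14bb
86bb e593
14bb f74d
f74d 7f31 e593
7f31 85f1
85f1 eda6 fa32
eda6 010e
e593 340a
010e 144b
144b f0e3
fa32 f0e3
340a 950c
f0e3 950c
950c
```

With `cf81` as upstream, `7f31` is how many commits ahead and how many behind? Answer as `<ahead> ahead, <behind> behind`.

Reachable from 7f31: {010e, 144b, 7f31, 85f1, 950c, eda6, f0e3, fa32}.
Reachable from cf81: {010e, 144b, 14bb, 340a, 5eca, 6ea1, 7f31, 85f1, 86bb, 950c, cf81, e593, eda6, f0e3, f74d, fa32}.
Only in 7f31's history (ahead): {} — 0.
Only in cf81's history (behind): {14bb, 340a, 5eca, 6ea1, 86bb, cf81, e593, f74d} — 8.

0 ahead, 8 behind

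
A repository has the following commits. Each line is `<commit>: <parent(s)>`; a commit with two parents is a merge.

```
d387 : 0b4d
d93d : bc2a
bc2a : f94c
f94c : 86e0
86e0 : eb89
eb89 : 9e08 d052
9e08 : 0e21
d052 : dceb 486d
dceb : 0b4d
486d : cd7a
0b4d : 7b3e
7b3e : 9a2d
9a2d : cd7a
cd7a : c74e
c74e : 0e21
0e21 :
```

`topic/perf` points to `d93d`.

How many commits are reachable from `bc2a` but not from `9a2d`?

10

Reachable from bc2a: {0b4d, 0e21, 486d, 7b3e, 86e0, 9a2d, 9e08, bc2a, c74e, cd7a, d052, dceb, eb89, f94c}.
Reachable from 9a2d: {0e21, 9a2d, c74e, cd7a}.
In bc2a's history but not 9a2d's: {0b4d, 486d, 7b3e, 86e0, 9e08, bc2a, d052, dceb, eb89, f94c} — 10 commits.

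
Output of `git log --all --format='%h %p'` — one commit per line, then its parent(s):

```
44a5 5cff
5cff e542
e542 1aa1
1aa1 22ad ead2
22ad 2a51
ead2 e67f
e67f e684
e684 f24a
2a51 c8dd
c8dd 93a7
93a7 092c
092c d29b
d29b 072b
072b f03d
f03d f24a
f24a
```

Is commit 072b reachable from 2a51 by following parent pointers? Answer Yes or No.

Ancestors of 2a51 (commits reachable by following parents): {072b, 092c, 2a51, 93a7, c8dd, d29b, f03d, f24a}.
072b is in that set, so it is an ancestor of 2a51.

Yes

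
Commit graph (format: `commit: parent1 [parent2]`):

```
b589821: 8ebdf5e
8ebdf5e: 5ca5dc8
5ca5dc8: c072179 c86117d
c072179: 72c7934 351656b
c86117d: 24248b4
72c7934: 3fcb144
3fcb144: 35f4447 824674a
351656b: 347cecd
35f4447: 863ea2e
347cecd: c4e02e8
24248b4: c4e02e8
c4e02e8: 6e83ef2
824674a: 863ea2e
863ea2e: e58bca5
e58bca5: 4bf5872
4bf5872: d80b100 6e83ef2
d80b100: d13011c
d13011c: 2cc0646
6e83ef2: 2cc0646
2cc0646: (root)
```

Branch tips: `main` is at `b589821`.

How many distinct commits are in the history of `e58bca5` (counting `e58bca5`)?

Walking parent pointers from e58bca5: reachable set = {2cc0646, 4bf5872, 6e83ef2, d13011c, d80b100, e58bca5}.
That is 6 commits.

6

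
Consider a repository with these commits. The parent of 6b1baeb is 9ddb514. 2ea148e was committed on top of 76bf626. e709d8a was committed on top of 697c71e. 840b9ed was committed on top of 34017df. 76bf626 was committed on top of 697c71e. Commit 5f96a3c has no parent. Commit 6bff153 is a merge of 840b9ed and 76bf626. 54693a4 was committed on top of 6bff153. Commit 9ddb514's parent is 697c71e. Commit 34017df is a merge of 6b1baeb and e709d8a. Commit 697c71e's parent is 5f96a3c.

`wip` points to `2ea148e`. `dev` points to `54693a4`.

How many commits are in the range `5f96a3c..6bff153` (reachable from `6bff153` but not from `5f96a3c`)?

Reachable from 6bff153: {34017df, 5f96a3c, 697c71e, 6b1baeb, 6bff153, 76bf626, 840b9ed, 9ddb514, e709d8a}.
Reachable from 5f96a3c: {5f96a3c}.
In 6bff153's history but not 5f96a3c's: {34017df, 697c71e, 6b1baeb, 6bff153, 76bf626, 840b9ed, 9ddb514, e709d8a} — 8 commits.

8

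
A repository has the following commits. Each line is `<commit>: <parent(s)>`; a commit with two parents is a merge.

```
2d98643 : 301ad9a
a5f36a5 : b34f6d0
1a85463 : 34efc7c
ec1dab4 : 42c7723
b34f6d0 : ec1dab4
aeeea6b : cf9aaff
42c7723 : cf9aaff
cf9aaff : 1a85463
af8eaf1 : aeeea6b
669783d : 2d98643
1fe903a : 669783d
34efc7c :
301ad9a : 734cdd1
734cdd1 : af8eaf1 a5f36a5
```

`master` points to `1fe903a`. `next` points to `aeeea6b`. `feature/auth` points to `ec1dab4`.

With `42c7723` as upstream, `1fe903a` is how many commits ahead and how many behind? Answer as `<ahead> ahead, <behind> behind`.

10 ahead, 0 behind

Reachable from 1fe903a: {1a85463, 1fe903a, 2d98643, 301ad9a, 34efc7c, 42c7723, 669783d, 734cdd1, a5f36a5, aeeea6b, af8eaf1, b34f6d0, cf9aaff, ec1dab4}.
Reachable from 42c7723: {1a85463, 34efc7c, 42c7723, cf9aaff}.
Only in 1fe903a's history (ahead): {1fe903a, 2d98643, 301ad9a, 669783d, 734cdd1, a5f36a5, aeeea6b, af8eaf1, b34f6d0, ec1dab4} — 10.
Only in 42c7723's history (behind): {} — 0.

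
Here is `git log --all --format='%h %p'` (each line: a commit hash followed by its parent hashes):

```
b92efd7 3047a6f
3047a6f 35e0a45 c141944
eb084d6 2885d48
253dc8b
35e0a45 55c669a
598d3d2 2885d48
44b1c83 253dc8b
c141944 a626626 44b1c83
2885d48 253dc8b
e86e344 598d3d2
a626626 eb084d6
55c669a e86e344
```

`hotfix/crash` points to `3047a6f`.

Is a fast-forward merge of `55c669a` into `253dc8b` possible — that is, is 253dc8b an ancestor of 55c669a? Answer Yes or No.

A fast-forward from 253dc8b to 55c669a is possible iff 253dc8b is an ancestor of 55c669a.
Ancestors of 55c669a: {253dc8b, 2885d48, 55c669a, 598d3d2, e86e344}.
253dc8b is among them, so fast-forward is possible.

Yes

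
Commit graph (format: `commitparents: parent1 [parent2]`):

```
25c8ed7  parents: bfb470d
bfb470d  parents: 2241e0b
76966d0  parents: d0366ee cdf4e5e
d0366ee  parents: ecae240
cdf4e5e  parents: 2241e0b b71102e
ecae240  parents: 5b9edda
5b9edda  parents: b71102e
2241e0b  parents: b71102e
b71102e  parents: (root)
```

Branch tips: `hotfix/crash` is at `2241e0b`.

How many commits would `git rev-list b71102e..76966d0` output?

Reachable from 76966d0: {2241e0b, 5b9edda, 76966d0, b71102e, cdf4e5e, d0366ee, ecae240}.
Reachable from b71102e: {b71102e}.
In 76966d0's history but not b71102e's: {2241e0b, 5b9edda, 76966d0, cdf4e5e, d0366ee, ecae240} — 6 commits.

6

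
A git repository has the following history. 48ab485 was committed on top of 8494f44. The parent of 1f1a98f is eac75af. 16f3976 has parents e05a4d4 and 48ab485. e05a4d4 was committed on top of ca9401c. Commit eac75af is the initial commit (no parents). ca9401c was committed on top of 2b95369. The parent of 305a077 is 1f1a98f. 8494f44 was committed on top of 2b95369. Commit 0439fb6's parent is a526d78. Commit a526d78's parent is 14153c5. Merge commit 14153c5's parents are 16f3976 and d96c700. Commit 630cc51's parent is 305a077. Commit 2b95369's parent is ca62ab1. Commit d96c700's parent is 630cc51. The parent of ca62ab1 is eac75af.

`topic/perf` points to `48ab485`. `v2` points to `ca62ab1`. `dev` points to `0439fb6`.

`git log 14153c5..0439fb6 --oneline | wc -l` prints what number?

2

Reachable from 0439fb6: {0439fb6, 14153c5, 16f3976, 1f1a98f, 2b95369, 305a077, 48ab485, 630cc51, 8494f44, a526d78, ca62ab1, ca9401c, d96c700, e05a4d4, eac75af}.
Reachable from 14153c5: {14153c5, 16f3976, 1f1a98f, 2b95369, 305a077, 48ab485, 630cc51, 8494f44, ca62ab1, ca9401c, d96c700, e05a4d4, eac75af}.
In 0439fb6's history but not 14153c5's: {0439fb6, a526d78} — 2 commits.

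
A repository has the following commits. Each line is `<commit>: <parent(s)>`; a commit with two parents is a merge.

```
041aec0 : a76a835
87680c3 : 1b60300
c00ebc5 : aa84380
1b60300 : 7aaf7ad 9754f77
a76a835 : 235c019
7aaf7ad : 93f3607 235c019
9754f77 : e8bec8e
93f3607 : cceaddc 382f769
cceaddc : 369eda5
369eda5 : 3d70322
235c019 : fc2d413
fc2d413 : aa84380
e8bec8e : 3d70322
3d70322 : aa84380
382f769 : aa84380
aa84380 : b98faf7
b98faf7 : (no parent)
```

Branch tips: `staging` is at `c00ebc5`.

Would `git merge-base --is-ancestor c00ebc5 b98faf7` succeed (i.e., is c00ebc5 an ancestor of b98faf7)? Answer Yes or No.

Ancestors of b98faf7: {b98faf7}.
c00ebc5 is not in that set, so it is not an ancestor of b98faf7.

No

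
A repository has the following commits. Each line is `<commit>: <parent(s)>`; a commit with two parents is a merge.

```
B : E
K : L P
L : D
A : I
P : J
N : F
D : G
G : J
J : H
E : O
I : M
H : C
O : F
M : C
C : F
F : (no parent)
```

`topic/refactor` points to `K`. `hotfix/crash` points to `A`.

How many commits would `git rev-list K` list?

Walking parent pointers from K: reachable set = {C, D, F, G, H, J, K, L, P}.
That is 9 commits.

9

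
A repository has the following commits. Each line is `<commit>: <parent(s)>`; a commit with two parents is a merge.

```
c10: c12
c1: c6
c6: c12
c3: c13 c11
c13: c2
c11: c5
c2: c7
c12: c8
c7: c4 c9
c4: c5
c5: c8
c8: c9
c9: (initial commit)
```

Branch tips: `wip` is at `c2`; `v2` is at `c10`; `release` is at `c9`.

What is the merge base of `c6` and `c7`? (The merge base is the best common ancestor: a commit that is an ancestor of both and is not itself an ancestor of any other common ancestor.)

Ancestors of c6: {c12, c6, c8, c9}.
Ancestors of c7: {c4, c5, c7, c8, c9}.
Common ancestors: {c8, c9}.
Among these, c8 is not an ancestor of any other common ancestor — it is the merge base.

c8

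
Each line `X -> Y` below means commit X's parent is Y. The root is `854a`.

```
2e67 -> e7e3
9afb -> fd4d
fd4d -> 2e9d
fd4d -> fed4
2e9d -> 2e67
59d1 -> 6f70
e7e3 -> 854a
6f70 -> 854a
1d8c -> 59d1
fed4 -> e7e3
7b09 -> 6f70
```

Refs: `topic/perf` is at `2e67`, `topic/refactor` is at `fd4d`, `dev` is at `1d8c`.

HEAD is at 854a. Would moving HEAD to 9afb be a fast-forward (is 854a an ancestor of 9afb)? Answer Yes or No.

A fast-forward from 854a to 9afb is possible iff 854a is an ancestor of 9afb.
Ancestors of 9afb: {2e67, 2e9d, 854a, 9afb, e7e3, fd4d, fed4}.
854a is among them, so fast-forward is possible.

Yes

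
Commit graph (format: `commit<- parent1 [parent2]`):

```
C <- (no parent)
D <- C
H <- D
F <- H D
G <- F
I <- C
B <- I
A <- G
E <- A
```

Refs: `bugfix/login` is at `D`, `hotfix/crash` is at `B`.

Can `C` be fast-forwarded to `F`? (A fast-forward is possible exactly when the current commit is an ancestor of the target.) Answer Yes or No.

A fast-forward from C to F is possible iff C is an ancestor of F.
Ancestors of F: {C, D, F, H}.
C is among them, so fast-forward is possible.

Yes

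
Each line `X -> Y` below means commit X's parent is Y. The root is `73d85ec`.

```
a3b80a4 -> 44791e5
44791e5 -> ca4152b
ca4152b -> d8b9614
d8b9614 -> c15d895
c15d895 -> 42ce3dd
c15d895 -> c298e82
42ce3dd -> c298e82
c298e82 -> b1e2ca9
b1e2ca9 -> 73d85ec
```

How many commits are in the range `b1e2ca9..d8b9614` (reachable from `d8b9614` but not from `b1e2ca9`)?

Reachable from d8b9614: {42ce3dd, 73d85ec, b1e2ca9, c15d895, c298e82, d8b9614}.
Reachable from b1e2ca9: {73d85ec, b1e2ca9}.
In d8b9614's history but not b1e2ca9's: {42ce3dd, c15d895, c298e82, d8b9614} — 4 commits.

4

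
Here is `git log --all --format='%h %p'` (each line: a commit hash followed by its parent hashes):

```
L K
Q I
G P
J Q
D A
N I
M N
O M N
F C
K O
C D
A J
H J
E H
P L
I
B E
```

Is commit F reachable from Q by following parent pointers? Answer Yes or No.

No

Ancestors of Q: {I, Q}.
F is not in that set, so it is not an ancestor of Q.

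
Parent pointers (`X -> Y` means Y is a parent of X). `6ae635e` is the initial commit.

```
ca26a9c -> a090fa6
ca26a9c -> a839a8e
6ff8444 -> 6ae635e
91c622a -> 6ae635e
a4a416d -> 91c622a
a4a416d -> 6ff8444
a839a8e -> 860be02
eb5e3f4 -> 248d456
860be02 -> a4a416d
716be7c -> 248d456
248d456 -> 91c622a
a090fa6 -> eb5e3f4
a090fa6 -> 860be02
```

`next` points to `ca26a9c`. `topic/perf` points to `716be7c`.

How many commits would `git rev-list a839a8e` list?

Walking parent pointers from a839a8e: reachable set = {6ae635e, 6ff8444, 860be02, 91c622a, a4a416d, a839a8e}.
That is 6 commits.

6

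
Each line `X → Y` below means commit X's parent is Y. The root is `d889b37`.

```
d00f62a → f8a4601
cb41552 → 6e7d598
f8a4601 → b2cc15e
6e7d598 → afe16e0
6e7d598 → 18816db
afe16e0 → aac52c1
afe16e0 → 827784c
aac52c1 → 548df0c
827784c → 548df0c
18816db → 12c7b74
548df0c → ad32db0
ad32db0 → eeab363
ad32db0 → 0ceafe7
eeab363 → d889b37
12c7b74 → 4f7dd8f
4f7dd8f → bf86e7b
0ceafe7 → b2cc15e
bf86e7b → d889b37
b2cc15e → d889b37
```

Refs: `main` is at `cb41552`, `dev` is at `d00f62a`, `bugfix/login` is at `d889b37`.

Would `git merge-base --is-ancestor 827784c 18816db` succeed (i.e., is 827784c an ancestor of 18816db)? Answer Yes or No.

Ancestors of 18816db: {12c7b74, 18816db, 4f7dd8f, bf86e7b, d889b37}.
827784c is not in that set, so it is not an ancestor of 18816db.

No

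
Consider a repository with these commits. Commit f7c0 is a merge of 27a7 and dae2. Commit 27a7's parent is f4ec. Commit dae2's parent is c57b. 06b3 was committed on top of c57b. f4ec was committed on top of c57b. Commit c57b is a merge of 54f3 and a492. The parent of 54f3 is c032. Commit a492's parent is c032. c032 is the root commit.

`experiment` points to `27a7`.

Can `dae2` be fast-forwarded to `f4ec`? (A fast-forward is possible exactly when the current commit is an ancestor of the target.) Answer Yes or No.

A fast-forward from dae2 to f4ec is possible iff dae2 is an ancestor of f4ec.
Ancestors of f4ec: {54f3, a492, c032, c57b, f4ec}.
dae2 is not among them, so fast-forward is not possible.

No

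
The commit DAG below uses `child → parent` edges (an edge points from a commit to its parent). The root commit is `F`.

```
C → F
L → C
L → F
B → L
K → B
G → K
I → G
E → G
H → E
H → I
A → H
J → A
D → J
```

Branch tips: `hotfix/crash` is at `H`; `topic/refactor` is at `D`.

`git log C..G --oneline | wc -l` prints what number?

Reachable from G: {B, C, F, G, K, L}.
Reachable from C: {C, F}.
In G's history but not C's: {B, G, K, L} — 4 commits.

4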